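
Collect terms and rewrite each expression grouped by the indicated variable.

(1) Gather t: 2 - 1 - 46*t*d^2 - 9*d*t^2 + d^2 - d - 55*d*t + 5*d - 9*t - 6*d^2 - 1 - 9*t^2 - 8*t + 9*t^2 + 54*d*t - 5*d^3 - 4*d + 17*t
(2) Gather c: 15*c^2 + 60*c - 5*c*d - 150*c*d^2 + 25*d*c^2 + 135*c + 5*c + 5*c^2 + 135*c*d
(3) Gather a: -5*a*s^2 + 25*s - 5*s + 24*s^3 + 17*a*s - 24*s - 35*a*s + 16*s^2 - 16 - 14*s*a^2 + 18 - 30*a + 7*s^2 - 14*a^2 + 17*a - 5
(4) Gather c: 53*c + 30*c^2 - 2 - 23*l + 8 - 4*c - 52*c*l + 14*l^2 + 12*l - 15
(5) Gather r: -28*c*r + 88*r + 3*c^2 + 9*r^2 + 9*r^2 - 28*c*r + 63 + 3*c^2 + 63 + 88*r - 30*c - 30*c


(1) = -5*d^3 - 5*d^2 - 9*d*t^2 + t*(-46*d^2 - d)
(2) = c^2*(25*d + 20) + c*(-150*d^2 + 130*d + 200)
(3) = a^2*(-14*s - 14) + a*(-5*s^2 - 18*s - 13) + 24*s^3 + 23*s^2 - 4*s - 3
(4) = 30*c^2 + c*(49 - 52*l) + 14*l^2 - 11*l - 9
(5) = 6*c^2 - 60*c + 18*r^2 + r*(176 - 56*c) + 126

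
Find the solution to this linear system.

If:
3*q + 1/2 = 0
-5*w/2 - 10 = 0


Then:
q = -1/6
w = -4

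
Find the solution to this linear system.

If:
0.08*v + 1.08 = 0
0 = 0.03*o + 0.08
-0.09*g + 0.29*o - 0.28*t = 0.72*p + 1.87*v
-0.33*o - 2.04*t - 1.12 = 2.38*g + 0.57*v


Then:
g = 3.13235294117647 - 0.857142857142857*t
o = -2.67
p = 33.5968818082789 - 0.281746031746032*t
v = -13.50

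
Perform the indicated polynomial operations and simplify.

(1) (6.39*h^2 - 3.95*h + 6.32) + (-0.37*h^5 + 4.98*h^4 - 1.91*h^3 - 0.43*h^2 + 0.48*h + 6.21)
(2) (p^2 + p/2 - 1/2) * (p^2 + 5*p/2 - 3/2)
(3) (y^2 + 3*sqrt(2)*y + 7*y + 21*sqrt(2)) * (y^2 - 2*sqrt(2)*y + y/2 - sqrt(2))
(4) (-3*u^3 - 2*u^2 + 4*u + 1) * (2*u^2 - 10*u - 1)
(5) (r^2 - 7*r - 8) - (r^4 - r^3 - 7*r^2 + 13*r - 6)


(1) = -0.37*h^5 + 4.98*h^4 - 1.91*h^3 + 5.96*h^2 - 3.47*h + 12.53
(2) = p^4 + 3*p^3 - 3*p^2/4 - 2*p + 3/4
(3) = y^4 + sqrt(2)*y^3 + 15*y^3/2 - 17*y^2/2 + 15*sqrt(2)*y^2/2 - 90*y + 7*sqrt(2)*y/2 - 42
(4) = -6*u^5 + 26*u^4 + 31*u^3 - 36*u^2 - 14*u - 1
(5) = -r^4 + r^3 + 8*r^2 - 20*r - 2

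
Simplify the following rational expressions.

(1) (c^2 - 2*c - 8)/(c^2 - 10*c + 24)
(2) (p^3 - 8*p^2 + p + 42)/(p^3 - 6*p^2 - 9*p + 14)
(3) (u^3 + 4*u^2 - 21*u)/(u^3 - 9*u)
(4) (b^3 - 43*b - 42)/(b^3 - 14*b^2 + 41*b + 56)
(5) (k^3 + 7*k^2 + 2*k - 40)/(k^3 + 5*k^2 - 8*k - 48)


(1) = (c + 2)/(c - 6)
(2) = (p - 3)/(p - 1)
(3) = (u + 7)/(u + 3)
(4) = (b + 6)/(b - 8)
(5) = (k^2 + 3*k - 10)/(k^2 + k - 12)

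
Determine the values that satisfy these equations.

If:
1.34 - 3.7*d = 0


Then:
d = 0.36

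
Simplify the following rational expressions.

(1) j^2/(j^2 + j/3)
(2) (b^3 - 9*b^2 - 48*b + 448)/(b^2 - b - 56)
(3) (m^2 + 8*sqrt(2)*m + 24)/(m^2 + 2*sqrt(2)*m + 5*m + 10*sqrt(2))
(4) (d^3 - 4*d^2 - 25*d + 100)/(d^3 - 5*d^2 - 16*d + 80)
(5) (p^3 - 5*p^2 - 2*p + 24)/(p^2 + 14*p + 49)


(1) = 3*j/(3*j + 1)
(2) = b - 8
(3) = (m + 6*sqrt(2))/(m + 5)
(4) = (d + 5)/(d + 4)
(5) = (p^3 - 5*p^2 - 2*p + 24)/(p^2 + 14*p + 49)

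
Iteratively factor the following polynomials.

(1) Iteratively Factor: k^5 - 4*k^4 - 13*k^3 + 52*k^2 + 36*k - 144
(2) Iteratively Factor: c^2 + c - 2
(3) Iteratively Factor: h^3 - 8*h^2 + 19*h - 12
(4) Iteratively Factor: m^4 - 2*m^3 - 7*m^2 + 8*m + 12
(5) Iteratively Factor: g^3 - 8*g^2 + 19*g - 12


(1) = (k - 2)*(k^4 - 2*k^3 - 17*k^2 + 18*k + 72) = (k - 4)*(k - 2)*(k^3 + 2*k^2 - 9*k - 18) = (k - 4)*(k - 3)*(k - 2)*(k^2 + 5*k + 6) = (k - 4)*(k - 3)*(k - 2)*(k + 2)*(k + 3)
(2) = (c - 1)*(c + 2)
(3) = (h - 4)*(h^2 - 4*h + 3) = (h - 4)*(h - 1)*(h - 3)
(4) = (m + 1)*(m^3 - 3*m^2 - 4*m + 12) = (m + 1)*(m + 2)*(m^2 - 5*m + 6) = (m - 3)*(m + 1)*(m + 2)*(m - 2)
(5) = (g - 1)*(g^2 - 7*g + 12) = (g - 3)*(g - 1)*(g - 4)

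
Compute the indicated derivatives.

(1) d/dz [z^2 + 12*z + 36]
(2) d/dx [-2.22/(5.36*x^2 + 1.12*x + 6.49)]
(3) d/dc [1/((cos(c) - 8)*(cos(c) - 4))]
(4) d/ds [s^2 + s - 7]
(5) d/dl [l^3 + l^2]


(1) = 2*z + 12
(2) = (23.7984*x + 2.4864)/(5.36*x^2 + 1.12*x + 6.49)^2
(3) = 2*(cos(c) - 6)*sin(c)/((cos(c) - 8)^2*(cos(c) - 4)^2)
(4) = 2*s + 1
(5) = l*(3*l + 2)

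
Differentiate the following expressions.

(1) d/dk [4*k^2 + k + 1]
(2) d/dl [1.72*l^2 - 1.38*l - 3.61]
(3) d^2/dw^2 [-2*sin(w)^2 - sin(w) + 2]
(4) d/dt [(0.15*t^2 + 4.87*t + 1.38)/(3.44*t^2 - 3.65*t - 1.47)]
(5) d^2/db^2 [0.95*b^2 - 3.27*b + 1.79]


(1) = 8*k + 1
(2) = 3.44*l - 1.38
(3) = sin(w) - 4*cos(2*w)
(4) = (-17.3003*t^2 - 9.9354*t - 2.1219)/(11.8336*t^4 - 25.112*t^3 + 3.2089*t^2 + 10.731*t + 2.1609)
(5) = 1.90000000000000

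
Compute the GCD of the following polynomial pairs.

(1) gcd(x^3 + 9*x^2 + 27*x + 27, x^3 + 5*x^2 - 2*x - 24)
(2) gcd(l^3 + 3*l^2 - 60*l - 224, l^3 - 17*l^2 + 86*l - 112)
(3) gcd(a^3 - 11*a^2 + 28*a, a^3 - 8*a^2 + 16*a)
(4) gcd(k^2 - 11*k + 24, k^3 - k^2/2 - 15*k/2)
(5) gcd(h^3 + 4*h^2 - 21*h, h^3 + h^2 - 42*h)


(1) = x + 3
(2) = l - 8
(3) = gcd(a*(a - 7)*(a - 4), a*(a - 4)^2) = a^2 - 4*a
(4) = gcd((k - 8)*(k - 3), k*(k - 3)*(k + 5/2)) = k - 3
(5) = h^2 + 7*h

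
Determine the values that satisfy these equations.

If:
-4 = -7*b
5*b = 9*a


Then:
a = 20/63
b = 4/7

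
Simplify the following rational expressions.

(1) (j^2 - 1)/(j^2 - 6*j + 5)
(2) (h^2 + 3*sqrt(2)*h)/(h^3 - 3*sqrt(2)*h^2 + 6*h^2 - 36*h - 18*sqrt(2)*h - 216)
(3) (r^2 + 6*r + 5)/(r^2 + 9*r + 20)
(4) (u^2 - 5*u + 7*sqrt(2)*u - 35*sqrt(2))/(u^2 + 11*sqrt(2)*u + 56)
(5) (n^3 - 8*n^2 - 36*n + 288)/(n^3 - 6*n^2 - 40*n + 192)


(1) = (j + 1)/(j - 5)
(2) = h/(h^2 + h*(6 - 6*sqrt(2)) - 36*sqrt(2))
(3) = (r + 1)/(r + 4)
(4) = (u - 5)/(u + 4*sqrt(2))
(5) = (n - 6)/(n - 4)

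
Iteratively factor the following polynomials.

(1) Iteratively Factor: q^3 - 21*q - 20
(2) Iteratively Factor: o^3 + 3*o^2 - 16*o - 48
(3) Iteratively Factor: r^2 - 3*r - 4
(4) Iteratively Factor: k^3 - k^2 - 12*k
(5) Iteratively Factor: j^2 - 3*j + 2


(1) = (q + 1)*(q^2 - q - 20) = (q + 1)*(q + 4)*(q - 5)
(2) = (o - 4)*(o^2 + 7*o + 12) = (o - 4)*(o + 4)*(o + 3)
(3) = (r + 1)*(r - 4)
(4) = (k)*(k^2 - k - 12) = k*(k - 4)*(k + 3)
(5) = (j - 1)*(j - 2)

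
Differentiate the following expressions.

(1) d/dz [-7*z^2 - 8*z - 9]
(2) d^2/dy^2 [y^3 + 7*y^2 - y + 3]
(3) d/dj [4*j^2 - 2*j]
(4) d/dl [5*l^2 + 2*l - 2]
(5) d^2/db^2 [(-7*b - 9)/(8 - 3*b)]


(1) = -14*z - 8
(2) = 6*y + 14
(3) = 8*j - 2
(4) = 10*l + 2
(5) = 498/(3*b - 8)^3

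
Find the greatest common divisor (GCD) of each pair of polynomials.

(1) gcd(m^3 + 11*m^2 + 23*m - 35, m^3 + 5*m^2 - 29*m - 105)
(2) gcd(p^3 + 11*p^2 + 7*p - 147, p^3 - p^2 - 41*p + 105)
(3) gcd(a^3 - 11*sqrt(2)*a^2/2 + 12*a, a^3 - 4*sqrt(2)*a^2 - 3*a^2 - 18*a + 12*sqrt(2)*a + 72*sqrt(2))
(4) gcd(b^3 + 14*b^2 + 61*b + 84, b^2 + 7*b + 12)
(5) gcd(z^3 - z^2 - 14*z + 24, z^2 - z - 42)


(1) = gcd((m - 1)*(m + 5)*(m + 7), (m - 5)*(m + 3)*(m + 7)) = m + 7
(2) = gcd((p - 3)*(p + 7)^2, (p - 5)*(p - 3)*(p + 7)) = p^2 + 4*p - 21
(3) = a - 4*sqrt(2)
(4) = gcd((b + 3)*(b + 4)*(b + 7), (b + 3)*(b + 4)) = b^2 + 7*b + 12
(5) = gcd((z - 3)*(z - 2)*(z + 4), (z - 7)*(z + 6)) = 1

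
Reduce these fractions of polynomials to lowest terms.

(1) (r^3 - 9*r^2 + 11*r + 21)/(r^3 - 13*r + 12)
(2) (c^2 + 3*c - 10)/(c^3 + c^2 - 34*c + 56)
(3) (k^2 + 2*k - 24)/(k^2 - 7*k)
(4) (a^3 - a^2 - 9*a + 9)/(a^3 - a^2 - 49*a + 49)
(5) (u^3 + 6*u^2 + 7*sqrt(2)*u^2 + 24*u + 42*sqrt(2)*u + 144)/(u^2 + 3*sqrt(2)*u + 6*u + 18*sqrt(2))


(1) = (r^2 - 6*r - 7)/(r^2 + 3*r - 4)
(2) = (c + 5)/(c^2 + 3*c - 28)
(3) = (k^2 + 2*k - 24)/(k^2 - 7*k)
(4) = (a^2 - 9)/(a^2 - 49)
(5) = u + 4*sqrt(2)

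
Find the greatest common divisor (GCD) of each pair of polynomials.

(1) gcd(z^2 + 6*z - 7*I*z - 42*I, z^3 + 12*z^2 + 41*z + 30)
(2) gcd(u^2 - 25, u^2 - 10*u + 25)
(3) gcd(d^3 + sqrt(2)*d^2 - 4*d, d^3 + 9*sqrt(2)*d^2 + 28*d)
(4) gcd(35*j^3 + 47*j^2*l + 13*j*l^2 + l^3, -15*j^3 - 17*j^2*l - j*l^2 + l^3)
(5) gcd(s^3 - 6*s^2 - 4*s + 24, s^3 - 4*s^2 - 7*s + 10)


(1) = gcd((z + 6)*(z - 7*I), (z + 1)*(z + 5)*(z + 6)) = z + 6
(2) = u - 5
(3) = gcd(d*(d - sqrt(2))*(d + 2*sqrt(2)), d*(d + 2*sqrt(2))*(d + 7*sqrt(2))) = d^2 + 2*sqrt(2)*d
(4) = j + l
(5) = s + 2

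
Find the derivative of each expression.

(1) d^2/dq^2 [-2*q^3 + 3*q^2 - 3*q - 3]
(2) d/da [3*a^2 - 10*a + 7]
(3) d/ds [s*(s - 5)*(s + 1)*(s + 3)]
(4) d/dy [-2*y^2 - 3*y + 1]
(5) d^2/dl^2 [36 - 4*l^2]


(1) = 6 - 12*q
(2) = 6*a - 10
(3) = 4*s^3 - 3*s^2 - 34*s - 15
(4) = -4*y - 3
(5) = -8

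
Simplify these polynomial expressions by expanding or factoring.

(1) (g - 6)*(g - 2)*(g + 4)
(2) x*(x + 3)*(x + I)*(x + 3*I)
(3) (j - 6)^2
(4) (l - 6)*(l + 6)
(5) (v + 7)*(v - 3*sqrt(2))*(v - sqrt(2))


(1) = g^3 - 4*g^2 - 20*g + 48
(2) = x^4 + 3*x^3 + 4*I*x^3 - 3*x^2 + 12*I*x^2 - 9*x
(3) = j^2 - 12*j + 36
(4) = l^2 - 36
(5) = v^3 - 4*sqrt(2)*v^2 + 7*v^2 - 28*sqrt(2)*v + 6*v + 42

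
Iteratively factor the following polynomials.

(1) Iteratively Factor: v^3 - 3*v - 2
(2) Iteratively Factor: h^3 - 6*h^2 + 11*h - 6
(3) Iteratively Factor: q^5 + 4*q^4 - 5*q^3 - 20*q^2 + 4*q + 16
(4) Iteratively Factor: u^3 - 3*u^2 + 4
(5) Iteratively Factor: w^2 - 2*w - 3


(1) = (v + 1)*(v^2 - v - 2) = (v + 1)^2*(v - 2)
(2) = (h - 2)*(h^2 - 4*h + 3) = (h - 3)*(h - 2)*(h - 1)
(3) = (q + 4)*(q^4 - 5*q^2 + 4) = (q - 2)*(q + 4)*(q^3 + 2*q^2 - q - 2) = (q - 2)*(q + 2)*(q + 4)*(q^2 - 1) = (q - 2)*(q + 1)*(q + 2)*(q + 4)*(q - 1)
(4) = (u - 2)*(u^2 - u - 2) = (u - 2)*(u + 1)*(u - 2)
(5) = (w + 1)*(w - 3)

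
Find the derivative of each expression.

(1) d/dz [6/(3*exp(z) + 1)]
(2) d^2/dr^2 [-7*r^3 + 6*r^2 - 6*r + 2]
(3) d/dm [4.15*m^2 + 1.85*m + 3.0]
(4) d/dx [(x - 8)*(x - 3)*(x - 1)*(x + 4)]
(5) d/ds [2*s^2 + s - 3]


(1) = -18*exp(z)/(3*exp(z) + 1)^2
(2) = 12 - 42*r
(3) = 8.3*m + 1.85
(4) = 4*x^3 - 24*x^2 - 26*x + 116
(5) = 4*s + 1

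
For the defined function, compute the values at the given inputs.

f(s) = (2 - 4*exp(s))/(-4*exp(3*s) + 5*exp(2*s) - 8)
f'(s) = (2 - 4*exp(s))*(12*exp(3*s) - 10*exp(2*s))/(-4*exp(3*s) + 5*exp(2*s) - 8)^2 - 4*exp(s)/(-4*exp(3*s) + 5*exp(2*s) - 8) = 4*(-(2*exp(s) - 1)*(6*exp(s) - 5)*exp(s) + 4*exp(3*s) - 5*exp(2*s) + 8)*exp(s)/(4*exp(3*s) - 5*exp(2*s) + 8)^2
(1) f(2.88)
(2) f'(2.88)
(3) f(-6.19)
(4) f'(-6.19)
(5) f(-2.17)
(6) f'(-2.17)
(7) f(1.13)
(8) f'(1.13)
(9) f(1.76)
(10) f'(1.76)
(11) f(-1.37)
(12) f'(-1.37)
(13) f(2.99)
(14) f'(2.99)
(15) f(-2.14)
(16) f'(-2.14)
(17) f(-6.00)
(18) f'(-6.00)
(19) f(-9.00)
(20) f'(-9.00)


(1) = 0.00
(2) = -0.01
(3) = -0.25
(4) = 0.00
(5) = -0.19
(6) = 0.05
(7) = 0.13
(8) = -0.28
(9) = 0.03
(10) = -0.07
(11) = -0.13
(12) = 0.12
(13) = 0.00
(14) = -0.01
(15) = -0.19
(16) = 0.06
(17) = -0.25
(18) = 0.00
(19) = -0.25
(20) = 0.00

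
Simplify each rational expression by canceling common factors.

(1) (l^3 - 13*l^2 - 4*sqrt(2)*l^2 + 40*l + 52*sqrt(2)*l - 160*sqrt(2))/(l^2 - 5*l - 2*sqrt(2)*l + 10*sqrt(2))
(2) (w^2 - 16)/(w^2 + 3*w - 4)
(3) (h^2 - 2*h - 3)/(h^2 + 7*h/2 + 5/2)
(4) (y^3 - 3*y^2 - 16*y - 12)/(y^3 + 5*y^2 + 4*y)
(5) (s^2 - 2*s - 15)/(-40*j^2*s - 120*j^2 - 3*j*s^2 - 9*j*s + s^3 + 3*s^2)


(1) = (l^2 + l*(-8 - 4*sqrt(2)) + 32*sqrt(2))/(l - 2*sqrt(2))
(2) = (w - 4)/(w - 1)
(3) = (2*h - 6)/(2*h + 5)
(4) = (y^2 - 4*y - 12)/(y^2 + 4*y)
(5) = (s - 5)/(-40*j^2 - 3*j*s + s^2)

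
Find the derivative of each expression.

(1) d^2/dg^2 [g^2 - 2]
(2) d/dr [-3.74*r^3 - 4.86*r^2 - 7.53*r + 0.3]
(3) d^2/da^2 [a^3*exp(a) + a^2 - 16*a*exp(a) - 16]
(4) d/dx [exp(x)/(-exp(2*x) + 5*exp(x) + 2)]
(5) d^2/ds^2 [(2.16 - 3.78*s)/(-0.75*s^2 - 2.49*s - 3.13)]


(1) = 2
(2) = -11.22*r^2 - 9.72*r - 7.53
(3) = a^3*exp(a) + 6*a^2*exp(a) - 10*a*exp(a) - 32*exp(a) + 2
(4) = (exp(2*x) + 2)*exp(x)/(exp(4*x) - 10*exp(3*x) + 21*exp(2*x) + 20*exp(x) + 4)
(5) = ((1.5*s + 2.49)*(3.0*s + 4.98)*(3.78*s - 2.16) - (17.01*s + 15.5844)*(0.75*s^2 + 2.49*s + 3.13))/(0.75*s^2 + 2.49*s + 3.13)^3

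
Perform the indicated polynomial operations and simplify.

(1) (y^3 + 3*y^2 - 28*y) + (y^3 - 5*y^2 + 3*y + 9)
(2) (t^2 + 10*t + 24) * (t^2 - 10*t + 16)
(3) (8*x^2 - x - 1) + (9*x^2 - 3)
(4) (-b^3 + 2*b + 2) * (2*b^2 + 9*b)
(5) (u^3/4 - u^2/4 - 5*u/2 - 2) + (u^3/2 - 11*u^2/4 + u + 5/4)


(1) = 2*y^3 - 2*y^2 - 25*y + 9
(2) = t^4 - 60*t^2 - 80*t + 384
(3) = 17*x^2 - x - 4
(4) = -2*b^5 - 9*b^4 + 4*b^3 + 22*b^2 + 18*b
(5) = 3*u^3/4 - 3*u^2 - 3*u/2 - 3/4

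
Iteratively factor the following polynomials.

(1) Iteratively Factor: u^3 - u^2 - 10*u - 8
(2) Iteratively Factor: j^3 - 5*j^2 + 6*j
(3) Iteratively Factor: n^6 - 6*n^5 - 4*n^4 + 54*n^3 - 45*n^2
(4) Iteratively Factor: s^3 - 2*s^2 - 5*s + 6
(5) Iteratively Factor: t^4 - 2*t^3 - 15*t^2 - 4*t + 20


(1) = (u + 2)*(u^2 - 3*u - 4) = (u + 1)*(u + 2)*(u - 4)
(2) = (j)*(j^2 - 5*j + 6) = j*(j - 3)*(j - 2)
(3) = (n)*(n^5 - 6*n^4 - 4*n^3 + 54*n^2 - 45*n) = n*(n - 5)*(n^4 - n^3 - 9*n^2 + 9*n) = n*(n - 5)*(n - 1)*(n^3 - 9*n) = n*(n - 5)*(n - 1)*(n + 3)*(n^2 - 3*n) = n^2*(n - 5)*(n - 1)*(n + 3)*(n - 3)
(4) = (s - 1)*(s^2 - s - 6) = (s - 1)*(s + 2)*(s - 3)
(5) = (t + 2)*(t^3 - 4*t^2 - 7*t + 10) = (t - 5)*(t + 2)*(t^2 + t - 2) = (t - 5)*(t + 2)^2*(t - 1)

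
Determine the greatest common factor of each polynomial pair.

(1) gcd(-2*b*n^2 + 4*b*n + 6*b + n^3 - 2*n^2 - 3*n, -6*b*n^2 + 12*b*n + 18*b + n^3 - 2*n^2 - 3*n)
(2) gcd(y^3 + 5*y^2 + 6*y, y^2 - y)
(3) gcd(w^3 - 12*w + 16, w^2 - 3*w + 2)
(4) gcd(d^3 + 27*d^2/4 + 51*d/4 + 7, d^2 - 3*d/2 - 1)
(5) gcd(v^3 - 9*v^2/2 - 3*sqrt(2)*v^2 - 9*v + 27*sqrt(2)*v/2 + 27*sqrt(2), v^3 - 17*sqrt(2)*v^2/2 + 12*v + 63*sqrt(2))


(1) = n^2 - 2*n - 3
(2) = y
(3) = gcd((w - 2)^2*(w + 4), (w - 2)*(w - 1)) = w - 2
(4) = 1
(5) = v - 3*sqrt(2)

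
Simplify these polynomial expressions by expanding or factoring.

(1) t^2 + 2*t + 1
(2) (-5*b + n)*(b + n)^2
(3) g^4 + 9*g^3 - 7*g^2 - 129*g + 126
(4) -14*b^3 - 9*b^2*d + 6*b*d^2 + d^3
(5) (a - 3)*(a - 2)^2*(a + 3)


(1) = (t + 1)^2
(2) = -5*b^3 - 9*b^2*n - 3*b*n^2 + n^3
(3) = (g - 3)*(g - 1)*(g + 6)*(g + 7)
(4) = (-2*b + d)*(b + d)*(7*b + d)
(5) = a^4 - 4*a^3 - 5*a^2 + 36*a - 36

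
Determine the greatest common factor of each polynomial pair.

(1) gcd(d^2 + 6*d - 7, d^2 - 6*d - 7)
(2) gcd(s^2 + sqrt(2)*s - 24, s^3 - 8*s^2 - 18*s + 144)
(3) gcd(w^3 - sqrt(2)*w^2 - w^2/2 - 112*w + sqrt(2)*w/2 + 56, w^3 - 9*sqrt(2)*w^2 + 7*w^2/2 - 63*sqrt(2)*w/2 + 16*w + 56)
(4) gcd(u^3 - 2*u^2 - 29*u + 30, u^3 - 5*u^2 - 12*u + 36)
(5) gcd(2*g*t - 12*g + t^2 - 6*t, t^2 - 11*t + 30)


(1) = 1
(2) = gcd((s - 3*sqrt(2))*(s + 4*sqrt(2)), (s - 8)*(s - 3*sqrt(2))*(s + 3*sqrt(2))) = s - 3*sqrt(2)
(3) = gcd((w - 1/2)*(w - 8*sqrt(2))*(w + 7*sqrt(2)), (w + 7/2)*(w - 8*sqrt(2))*(w - sqrt(2))) = w - 8*sqrt(2)
(4) = u - 6
(5) = gcd((2*g + t)*(t - 6), (t - 6)*(t - 5)) = t - 6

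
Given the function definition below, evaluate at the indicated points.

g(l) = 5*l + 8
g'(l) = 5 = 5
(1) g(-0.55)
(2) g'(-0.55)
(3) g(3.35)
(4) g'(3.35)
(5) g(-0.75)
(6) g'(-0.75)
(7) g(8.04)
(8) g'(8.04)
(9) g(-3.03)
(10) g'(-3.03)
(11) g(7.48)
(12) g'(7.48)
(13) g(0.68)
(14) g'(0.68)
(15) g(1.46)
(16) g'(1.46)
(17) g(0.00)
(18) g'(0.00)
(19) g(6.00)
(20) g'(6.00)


(1) = 5.25
(2) = 5.00
(3) = 24.75
(4) = 5.00
(5) = 4.25
(6) = 5.00
(7) = 48.20
(8) = 5.00
(9) = -7.15
(10) = 5.00
(11) = 45.40
(12) = 5.00
(13) = 11.40
(14) = 5.00
(15) = 15.30
(16) = 5.00
(17) = 8.00
(18) = 5.00
(19) = 38.00
(20) = 5.00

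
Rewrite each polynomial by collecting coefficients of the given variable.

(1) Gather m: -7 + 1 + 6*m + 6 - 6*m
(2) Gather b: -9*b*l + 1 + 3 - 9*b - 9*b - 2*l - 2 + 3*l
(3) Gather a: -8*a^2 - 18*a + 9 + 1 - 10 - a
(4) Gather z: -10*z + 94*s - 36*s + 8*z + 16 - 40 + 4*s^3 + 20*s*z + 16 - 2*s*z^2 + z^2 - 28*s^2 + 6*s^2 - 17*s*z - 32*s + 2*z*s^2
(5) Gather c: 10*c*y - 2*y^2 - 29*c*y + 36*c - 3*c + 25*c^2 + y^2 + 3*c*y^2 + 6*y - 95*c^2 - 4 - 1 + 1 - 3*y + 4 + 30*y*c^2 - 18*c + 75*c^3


(1) = 0
(2) = b*(-9*l - 18) + l + 2
(3) = -8*a^2 - 19*a
(4) = 4*s^3 - 22*s^2 + 26*s + z^2*(1 - 2*s) + z*(2*s^2 + 3*s - 2) - 8
(5) = 75*c^3 + c^2*(30*y - 70) + c*(3*y^2 - 19*y + 15) - y^2 + 3*y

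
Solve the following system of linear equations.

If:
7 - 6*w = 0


Then:
w = 7/6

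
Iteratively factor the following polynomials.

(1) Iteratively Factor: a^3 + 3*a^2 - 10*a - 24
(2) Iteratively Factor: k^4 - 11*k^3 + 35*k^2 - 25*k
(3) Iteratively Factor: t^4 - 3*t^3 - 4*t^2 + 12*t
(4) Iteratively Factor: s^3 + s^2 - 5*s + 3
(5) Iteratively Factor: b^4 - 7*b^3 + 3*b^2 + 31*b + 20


(1) = (a - 3)*(a^2 + 6*a + 8) = (a - 3)*(a + 4)*(a + 2)
(2) = (k - 5)*(k^3 - 6*k^2 + 5*k) = k*(k - 5)*(k^2 - 6*k + 5) = k*(k - 5)^2*(k - 1)
(3) = (t + 2)*(t^3 - 5*t^2 + 6*t) = (t - 2)*(t + 2)*(t^2 - 3*t) = t*(t - 2)*(t + 2)*(t - 3)
(4) = (s - 1)*(s^2 + 2*s - 3) = (s - 1)^2*(s + 3)
(5) = (b + 1)*(b^3 - 8*b^2 + 11*b + 20) = (b - 4)*(b + 1)*(b^2 - 4*b - 5) = (b - 5)*(b - 4)*(b + 1)*(b + 1)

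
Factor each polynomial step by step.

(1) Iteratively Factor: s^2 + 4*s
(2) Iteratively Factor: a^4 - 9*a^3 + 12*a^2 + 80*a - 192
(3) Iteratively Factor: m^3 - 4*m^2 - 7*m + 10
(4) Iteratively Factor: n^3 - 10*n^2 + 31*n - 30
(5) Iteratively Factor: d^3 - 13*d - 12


(1) = (s)*(s + 4)
(2) = (a - 4)*(a^3 - 5*a^2 - 8*a + 48) = (a - 4)^2*(a^2 - a - 12) = (a - 4)^2*(a + 3)*(a - 4)
(3) = (m - 5)*(m^2 + m - 2) = (m - 5)*(m + 2)*(m - 1)
(4) = (n - 3)*(n^2 - 7*n + 10) = (n - 3)*(n - 2)*(n - 5)
(5) = (d - 4)*(d^2 + 4*d + 3) = (d - 4)*(d + 1)*(d + 3)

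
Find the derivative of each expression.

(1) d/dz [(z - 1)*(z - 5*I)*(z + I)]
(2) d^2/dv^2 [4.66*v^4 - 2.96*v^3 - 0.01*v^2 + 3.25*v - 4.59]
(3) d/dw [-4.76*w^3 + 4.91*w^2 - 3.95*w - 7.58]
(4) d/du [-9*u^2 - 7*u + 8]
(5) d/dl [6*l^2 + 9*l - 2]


(1) = 3*z^2 + z*(-2 - 8*I) + 5 + 4*I
(2) = 55.92*v^2 - 17.76*v - 0.02
(3) = -14.28*w^2 + 9.82*w - 3.95
(4) = -18*u - 7
(5) = 12*l + 9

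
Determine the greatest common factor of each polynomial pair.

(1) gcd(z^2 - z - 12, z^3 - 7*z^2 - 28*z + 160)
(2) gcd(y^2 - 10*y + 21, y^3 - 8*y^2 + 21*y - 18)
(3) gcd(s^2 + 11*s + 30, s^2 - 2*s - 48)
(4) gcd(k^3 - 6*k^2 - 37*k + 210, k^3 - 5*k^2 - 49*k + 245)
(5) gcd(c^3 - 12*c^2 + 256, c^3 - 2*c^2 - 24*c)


(1) = gcd((z - 4)*(z + 3), (z - 8)*(z - 4)*(z + 5)) = z - 4
(2) = gcd((y - 7)*(y - 3), (y - 3)^2*(y - 2)) = y - 3
(3) = s + 6
(4) = gcd((k - 7)*(k - 5)*(k + 6), (k - 7)*(k - 5)*(k + 7)) = k^2 - 12*k + 35
(5) = gcd((c - 8)^2*(c + 4), c*(c - 6)*(c + 4)) = c + 4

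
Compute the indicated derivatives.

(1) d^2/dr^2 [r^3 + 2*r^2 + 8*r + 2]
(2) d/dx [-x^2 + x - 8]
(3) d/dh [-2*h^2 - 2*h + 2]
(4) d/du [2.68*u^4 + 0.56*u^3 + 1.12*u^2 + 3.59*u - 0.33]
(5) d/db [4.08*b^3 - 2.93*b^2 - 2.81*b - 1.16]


(1) = 6*r + 4
(2) = 1 - 2*x
(3) = -4*h - 2
(4) = 10.72*u^3 + 1.68*u^2 + 2.24*u + 3.59
(5) = 12.24*b^2 - 5.86*b - 2.81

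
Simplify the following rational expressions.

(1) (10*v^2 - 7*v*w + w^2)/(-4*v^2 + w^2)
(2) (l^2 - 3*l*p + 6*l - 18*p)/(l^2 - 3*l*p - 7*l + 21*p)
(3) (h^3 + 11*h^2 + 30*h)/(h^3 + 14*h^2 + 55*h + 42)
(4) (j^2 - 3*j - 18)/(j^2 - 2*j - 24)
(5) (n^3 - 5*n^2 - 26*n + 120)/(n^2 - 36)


(1) = (-5*v + w)/(2*v + w)
(2) = (l + 6)/(l - 7)
(3) = (h^2 + 5*h)/(h^2 + 8*h + 7)
(4) = (j + 3)/(j + 4)
(5) = (n^2 + n - 20)/(n + 6)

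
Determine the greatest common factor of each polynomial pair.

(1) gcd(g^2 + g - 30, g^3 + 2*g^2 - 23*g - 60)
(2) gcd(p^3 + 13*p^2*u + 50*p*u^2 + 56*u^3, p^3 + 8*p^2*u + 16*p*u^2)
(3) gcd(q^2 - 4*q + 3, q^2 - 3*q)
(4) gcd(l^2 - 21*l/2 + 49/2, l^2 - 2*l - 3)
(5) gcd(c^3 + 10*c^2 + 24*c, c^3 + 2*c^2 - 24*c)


(1) = gcd((g - 5)*(g + 6), (g - 5)*(g + 3)*(g + 4)) = g - 5
(2) = gcd((p + 2*u)*(p + 4*u)*(p + 7*u), p*(p + 4*u)^2) = p + 4*u
(3) = gcd((q - 3)*(q - 1), q*(q - 3)) = q - 3
(4) = gcd((l - 7)*(l - 7/2), (l - 3)*(l + 1)) = 1
(5) = c^2 + 6*c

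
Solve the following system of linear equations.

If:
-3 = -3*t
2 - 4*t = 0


Then:
No Solution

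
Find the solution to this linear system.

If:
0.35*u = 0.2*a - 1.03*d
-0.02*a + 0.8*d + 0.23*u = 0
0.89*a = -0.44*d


Then:
a = 0.00
d = 0.00
u = 0.00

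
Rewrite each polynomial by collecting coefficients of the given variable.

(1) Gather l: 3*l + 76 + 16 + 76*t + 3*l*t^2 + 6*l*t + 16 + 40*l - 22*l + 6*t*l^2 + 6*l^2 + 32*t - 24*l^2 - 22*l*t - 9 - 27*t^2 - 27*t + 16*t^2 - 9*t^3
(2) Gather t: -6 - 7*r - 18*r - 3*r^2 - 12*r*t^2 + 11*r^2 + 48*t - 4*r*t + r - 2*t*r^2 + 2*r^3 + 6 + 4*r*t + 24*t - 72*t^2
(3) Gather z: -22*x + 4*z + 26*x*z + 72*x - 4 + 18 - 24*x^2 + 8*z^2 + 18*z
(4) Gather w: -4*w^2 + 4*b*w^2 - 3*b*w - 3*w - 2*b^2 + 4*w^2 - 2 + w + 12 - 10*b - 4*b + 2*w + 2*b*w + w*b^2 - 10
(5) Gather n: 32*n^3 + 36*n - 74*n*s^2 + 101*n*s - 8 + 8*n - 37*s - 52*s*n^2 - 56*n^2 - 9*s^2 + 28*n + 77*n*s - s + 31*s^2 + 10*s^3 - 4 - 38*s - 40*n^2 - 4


(1) = l^2*(6*t - 18) + l*(3*t^2 - 16*t + 21) - 9*t^3 - 11*t^2 + 81*t + 99
(2) = 2*r^3 + 8*r^2 - 24*r + t^2*(-12*r - 72) + t*(72 - 2*r^2)
(3) = -24*x^2 + 50*x + 8*z^2 + z*(26*x + 22) + 14
(4) = -2*b^2 + 4*b*w^2 - 14*b + w*(b^2 - b)
(5) = 32*n^3 + n^2*(-52*s - 96) + n*(-74*s^2 + 178*s + 72) + 10*s^3 + 22*s^2 - 76*s - 16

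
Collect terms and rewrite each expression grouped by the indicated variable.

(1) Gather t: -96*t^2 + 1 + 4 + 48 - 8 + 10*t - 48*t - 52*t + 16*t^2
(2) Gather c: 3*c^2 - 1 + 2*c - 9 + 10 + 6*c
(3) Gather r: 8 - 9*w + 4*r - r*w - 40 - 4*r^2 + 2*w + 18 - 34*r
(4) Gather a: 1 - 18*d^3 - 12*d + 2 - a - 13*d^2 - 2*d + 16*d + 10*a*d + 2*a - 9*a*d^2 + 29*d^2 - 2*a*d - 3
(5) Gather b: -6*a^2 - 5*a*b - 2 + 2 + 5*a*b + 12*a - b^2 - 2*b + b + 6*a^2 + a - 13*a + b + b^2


(1) = -80*t^2 - 90*t + 45
(2) = 3*c^2 + 8*c
(3) = -4*r^2 + r*(-w - 30) - 7*w - 14
(4) = a*(-9*d^2 + 8*d + 1) - 18*d^3 + 16*d^2 + 2*d
(5) = 0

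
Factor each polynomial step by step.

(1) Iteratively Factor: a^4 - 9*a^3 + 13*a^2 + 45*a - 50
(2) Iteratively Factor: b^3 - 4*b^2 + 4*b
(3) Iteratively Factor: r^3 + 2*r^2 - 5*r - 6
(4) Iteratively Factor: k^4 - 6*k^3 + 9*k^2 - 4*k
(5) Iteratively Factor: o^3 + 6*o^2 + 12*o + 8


(1) = (a + 2)*(a^3 - 11*a^2 + 35*a - 25) = (a - 1)*(a + 2)*(a^2 - 10*a + 25) = (a - 5)*(a - 1)*(a + 2)*(a - 5)
(2) = (b - 2)*(b^2 - 2*b) = b*(b - 2)*(b - 2)
(3) = (r - 2)*(r^2 + 4*r + 3) = (r - 2)*(r + 3)*(r + 1)
(4) = (k - 4)*(k^3 - 2*k^2 + k) = (k - 4)*(k - 1)*(k^2 - k) = k*(k - 4)*(k - 1)*(k - 1)
(5) = (o + 2)*(o^2 + 4*o + 4) = (o + 2)^2*(o + 2)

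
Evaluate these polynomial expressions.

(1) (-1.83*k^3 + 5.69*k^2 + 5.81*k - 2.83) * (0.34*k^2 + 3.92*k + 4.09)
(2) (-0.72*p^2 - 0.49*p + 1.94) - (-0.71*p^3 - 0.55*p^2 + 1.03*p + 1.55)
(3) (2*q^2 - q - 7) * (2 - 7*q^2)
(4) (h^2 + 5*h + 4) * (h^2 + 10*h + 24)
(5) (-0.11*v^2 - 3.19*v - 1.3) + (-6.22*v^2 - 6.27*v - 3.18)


(1) = -0.6222*k^5 - 5.239*k^4 + 16.7955*k^3 + 45.0851*k^2 + 12.6693*k - 11.5747
(2) = 0.71*p^3 - 0.17*p^2 - 1.52*p + 0.39
(3) = -14*q^4 + 7*q^3 + 53*q^2 - 2*q - 14
(4) = h^4 + 15*h^3 + 78*h^2 + 160*h + 96
(5) = -6.33*v^2 - 9.46*v - 4.48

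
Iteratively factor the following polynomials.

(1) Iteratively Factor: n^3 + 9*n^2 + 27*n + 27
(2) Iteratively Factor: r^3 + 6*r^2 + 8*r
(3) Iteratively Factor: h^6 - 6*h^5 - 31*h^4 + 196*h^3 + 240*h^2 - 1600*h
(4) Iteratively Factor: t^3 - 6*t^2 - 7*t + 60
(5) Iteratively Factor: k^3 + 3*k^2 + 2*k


(1) = (n + 3)*(n^2 + 6*n + 9) = (n + 3)^2*(n + 3)
(2) = (r)*(r^2 + 6*r + 8) = r*(r + 2)*(r + 4)
(3) = (h - 5)*(h^5 - h^4 - 36*h^3 + 16*h^2 + 320*h) = (h - 5)*(h - 4)*(h^4 + 3*h^3 - 24*h^2 - 80*h) = h*(h - 5)*(h - 4)*(h^3 + 3*h^2 - 24*h - 80) = h*(h - 5)*(h - 4)*(h + 4)*(h^2 - h - 20) = h*(h - 5)*(h - 4)*(h + 4)^2*(h - 5)
(4) = (t - 4)*(t^2 - 2*t - 15) = (t - 4)*(t + 3)*(t - 5)
(5) = (k + 1)*(k^2 + 2*k) = k*(k + 1)*(k + 2)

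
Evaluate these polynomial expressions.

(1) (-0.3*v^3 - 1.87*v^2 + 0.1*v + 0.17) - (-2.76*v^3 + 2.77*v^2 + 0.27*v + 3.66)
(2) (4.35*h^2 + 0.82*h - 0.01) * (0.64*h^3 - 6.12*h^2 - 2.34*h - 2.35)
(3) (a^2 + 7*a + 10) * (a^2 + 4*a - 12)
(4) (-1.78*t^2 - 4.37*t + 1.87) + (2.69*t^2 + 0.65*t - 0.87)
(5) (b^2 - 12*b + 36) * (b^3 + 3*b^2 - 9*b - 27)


(1) = 2.46*v^3 - 4.64*v^2 - 0.17*v - 3.49
(2) = 2.784*h^5 - 26.0972*h^4 - 15.2038*h^3 - 12.0801*h^2 - 1.9036*h + 0.0235
(3) = a^4 + 11*a^3 + 26*a^2 - 44*a - 120
(4) = 0.91*t^2 - 3.72*t + 1.0
(5) = b^5 - 9*b^4 - 9*b^3 + 189*b^2 - 972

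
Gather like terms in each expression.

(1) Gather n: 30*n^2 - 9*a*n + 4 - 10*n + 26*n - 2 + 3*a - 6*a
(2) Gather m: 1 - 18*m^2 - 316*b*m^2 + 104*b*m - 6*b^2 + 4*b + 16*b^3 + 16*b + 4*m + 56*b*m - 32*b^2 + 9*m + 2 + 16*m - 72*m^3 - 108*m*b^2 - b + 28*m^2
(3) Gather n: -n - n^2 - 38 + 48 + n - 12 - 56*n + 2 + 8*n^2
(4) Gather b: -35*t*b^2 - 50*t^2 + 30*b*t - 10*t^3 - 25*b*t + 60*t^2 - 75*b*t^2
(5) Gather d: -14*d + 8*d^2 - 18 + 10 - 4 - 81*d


(1) = -3*a + 30*n^2 + n*(16 - 9*a) + 2
(2) = 16*b^3 - 38*b^2 + 19*b - 72*m^3 + m^2*(10 - 316*b) + m*(-108*b^2 + 160*b + 29) + 3
(3) = 7*n^2 - 56*n
(4) = -35*b^2*t + b*(-75*t^2 + 5*t) - 10*t^3 + 10*t^2
(5) = 8*d^2 - 95*d - 12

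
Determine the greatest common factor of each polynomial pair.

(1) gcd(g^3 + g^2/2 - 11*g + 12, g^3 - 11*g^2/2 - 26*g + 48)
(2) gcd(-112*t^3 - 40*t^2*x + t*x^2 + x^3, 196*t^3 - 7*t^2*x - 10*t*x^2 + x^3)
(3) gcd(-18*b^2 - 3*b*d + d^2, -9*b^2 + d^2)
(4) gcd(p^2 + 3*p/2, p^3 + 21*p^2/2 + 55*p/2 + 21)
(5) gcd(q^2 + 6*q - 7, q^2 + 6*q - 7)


(1) = g^2 + 5*g/2 - 6
(2) = -28*t^2 - 3*t*x + x^2
(3) = gcd((-6*b + d)*(3*b + d), (-3*b + d)*(3*b + d)) = 3*b + d
(4) = gcd(p*(p + 3/2), (p + 3/2)*(p + 2)*(p + 7)) = p + 3/2
(5) = q^2 + 6*q - 7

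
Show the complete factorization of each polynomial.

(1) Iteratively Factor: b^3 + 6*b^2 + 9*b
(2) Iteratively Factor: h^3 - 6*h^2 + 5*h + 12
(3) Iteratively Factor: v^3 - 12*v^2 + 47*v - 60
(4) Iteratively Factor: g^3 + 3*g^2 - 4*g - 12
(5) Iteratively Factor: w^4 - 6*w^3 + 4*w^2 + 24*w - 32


(1) = (b)*(b^2 + 6*b + 9) = b*(b + 3)*(b + 3)
(2) = (h + 1)*(h^2 - 7*h + 12) = (h - 3)*(h + 1)*(h - 4)
(3) = (v - 3)*(v^2 - 9*v + 20) = (v - 4)*(v - 3)*(v - 5)
(4) = (g + 3)*(g^2 - 4) = (g - 2)*(g + 3)*(g + 2)
(5) = (w - 4)*(w^3 - 2*w^2 - 4*w + 8) = (w - 4)*(w + 2)*(w^2 - 4*w + 4) = (w - 4)*(w - 2)*(w + 2)*(w - 2)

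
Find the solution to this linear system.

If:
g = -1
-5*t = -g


Then:
g = -1
t = -1/5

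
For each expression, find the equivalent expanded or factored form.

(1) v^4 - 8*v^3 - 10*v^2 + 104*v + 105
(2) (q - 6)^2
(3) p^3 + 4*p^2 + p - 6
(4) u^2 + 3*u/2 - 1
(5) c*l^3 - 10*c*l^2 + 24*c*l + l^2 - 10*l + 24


(1) = (v - 7)*(v - 5)*(v + 1)*(v + 3)
(2) = q^2 - 12*q + 36
(3) = (p - 1)*(p + 2)*(p + 3)
(4) = (u - 1/2)*(u + 2)
(5) = (l - 6)*(l - 4)*(c*l + 1)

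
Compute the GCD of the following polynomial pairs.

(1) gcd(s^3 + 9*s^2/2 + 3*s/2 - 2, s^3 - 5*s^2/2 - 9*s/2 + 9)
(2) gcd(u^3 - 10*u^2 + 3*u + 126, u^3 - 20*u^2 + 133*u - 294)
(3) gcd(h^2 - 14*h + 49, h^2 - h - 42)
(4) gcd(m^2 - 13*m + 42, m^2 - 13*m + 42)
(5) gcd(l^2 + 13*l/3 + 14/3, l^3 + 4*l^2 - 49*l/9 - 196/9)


(1) = 1
(2) = gcd((u - 7)*(u - 6)*(u + 3), (u - 7)^2*(u - 6)) = u^2 - 13*u + 42
(3) = gcd((h - 7)^2, (h - 7)*(h + 6)) = h - 7
(4) = m^2 - 13*m + 42
(5) = gcd((l + 2)*(l + 7/3), (l - 7/3)*(l + 7/3)*(l + 4)) = l + 7/3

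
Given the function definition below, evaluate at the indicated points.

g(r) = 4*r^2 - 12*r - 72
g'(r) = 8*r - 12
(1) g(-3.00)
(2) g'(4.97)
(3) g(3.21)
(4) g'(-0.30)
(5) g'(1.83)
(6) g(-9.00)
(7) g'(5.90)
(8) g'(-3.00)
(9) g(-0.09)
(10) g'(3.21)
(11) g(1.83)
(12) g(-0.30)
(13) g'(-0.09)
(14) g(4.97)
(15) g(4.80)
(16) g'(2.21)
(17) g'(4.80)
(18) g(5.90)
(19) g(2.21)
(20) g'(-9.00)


(1) = 0.00
(2) = 27.76
(3) = -69.30
(4) = -14.40
(5) = 2.64
(6) = 360.00
(7) = 35.20
(8) = -36.00
(9) = -70.89
(10) = 13.68
(11) = -80.56
(12) = -68.04
(13) = -12.72
(14) = -32.84
(15) = -37.44
(16) = 5.68
(17) = 26.40
(18) = -3.56
(19) = -78.98
(20) = -84.00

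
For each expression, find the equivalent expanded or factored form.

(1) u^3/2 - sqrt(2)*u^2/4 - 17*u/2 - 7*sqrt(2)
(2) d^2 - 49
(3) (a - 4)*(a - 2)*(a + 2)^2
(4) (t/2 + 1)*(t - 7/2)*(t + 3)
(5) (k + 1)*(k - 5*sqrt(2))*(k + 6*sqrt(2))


(1) = (u/2 + sqrt(2)/2)*(u - 7*sqrt(2)/2)*(u + 2*sqrt(2))
(2) = (d - 7)*(d + 7)
(3) = a^4 - 2*a^3 - 12*a^2 + 8*a + 32
(4) = t^3/2 + 3*t^2/4 - 23*t/4 - 21/2
(5) = k^3 + k^2 + sqrt(2)*k^2 - 60*k + sqrt(2)*k - 60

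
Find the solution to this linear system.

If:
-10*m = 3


Then:
m = -3/10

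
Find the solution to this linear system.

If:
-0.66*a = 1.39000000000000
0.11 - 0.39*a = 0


Then:
No Solution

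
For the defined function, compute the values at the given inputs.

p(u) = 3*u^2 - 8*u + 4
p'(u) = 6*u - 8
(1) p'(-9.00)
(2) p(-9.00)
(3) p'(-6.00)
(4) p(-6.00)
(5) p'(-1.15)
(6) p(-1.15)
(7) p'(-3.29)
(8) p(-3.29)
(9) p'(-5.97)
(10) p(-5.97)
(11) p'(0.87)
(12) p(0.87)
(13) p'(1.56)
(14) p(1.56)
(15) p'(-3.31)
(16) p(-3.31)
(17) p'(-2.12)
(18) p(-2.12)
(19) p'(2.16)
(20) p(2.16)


(1) = -62.00
(2) = 319.00
(3) = -44.00
(4) = 160.00
(5) = -14.90
(6) = 17.17
(7) = -27.74
(8) = 62.79
(9) = -43.82
(10) = 158.68
(11) = -2.78
(12) = -0.69
(13) = 1.36
(14) = -1.18
(15) = -27.86
(16) = 63.35
(17) = -20.72
(18) = 34.44
(19) = 4.96
(20) = 0.72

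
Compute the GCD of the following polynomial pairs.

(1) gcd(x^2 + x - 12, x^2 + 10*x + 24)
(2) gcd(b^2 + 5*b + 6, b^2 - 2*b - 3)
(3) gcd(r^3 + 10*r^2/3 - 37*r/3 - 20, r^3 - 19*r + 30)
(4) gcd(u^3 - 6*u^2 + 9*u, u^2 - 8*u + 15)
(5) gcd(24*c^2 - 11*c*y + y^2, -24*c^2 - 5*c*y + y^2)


(1) = x + 4
(2) = gcd((b + 2)*(b + 3), (b - 3)*(b + 1)) = 1
(3) = r^2 + 2*r - 15
(4) = u - 3
(5) = -8*c + y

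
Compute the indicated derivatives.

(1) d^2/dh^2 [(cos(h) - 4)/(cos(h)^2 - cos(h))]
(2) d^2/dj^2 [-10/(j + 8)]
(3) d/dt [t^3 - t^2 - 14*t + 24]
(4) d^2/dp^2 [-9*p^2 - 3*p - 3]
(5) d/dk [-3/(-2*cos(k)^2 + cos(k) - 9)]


(1) = (2*(cos(h) - 4)*(2*cos(h) - 1)^2*sin(h)^2 - (cos(h) - 1)^2*cos(h)^3 + (cos(h) - 1)*(8*cos(h) - 19*cos(2*h) + 4*cos(3*h) + 1)*cos(h)/2)/((cos(h) - 1)^3*cos(h)^3)
(2) = -20/(j + 8)^3
(3) = 3*t^2 - 2*t - 14
(4) = -18
(5) = 3*(4*cos(k) - 1)*sin(k)/(-cos(k) + cos(2*k) + 10)^2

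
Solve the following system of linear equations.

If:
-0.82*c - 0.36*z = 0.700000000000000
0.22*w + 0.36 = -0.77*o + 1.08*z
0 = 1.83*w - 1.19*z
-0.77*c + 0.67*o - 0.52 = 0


Then:
c = -0.92
o = -0.28
w = 0.10
z = 0.15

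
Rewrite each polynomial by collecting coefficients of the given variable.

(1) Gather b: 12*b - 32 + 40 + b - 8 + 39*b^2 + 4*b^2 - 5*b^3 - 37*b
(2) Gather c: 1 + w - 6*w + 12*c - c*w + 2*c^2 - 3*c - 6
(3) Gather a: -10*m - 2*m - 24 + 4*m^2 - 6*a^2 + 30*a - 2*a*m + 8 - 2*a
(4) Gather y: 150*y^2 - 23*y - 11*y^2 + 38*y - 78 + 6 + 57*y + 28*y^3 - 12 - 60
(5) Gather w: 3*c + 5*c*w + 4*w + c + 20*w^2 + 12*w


(1) = -5*b^3 + 43*b^2 - 24*b
(2) = 2*c^2 + c*(9 - w) - 5*w - 5
(3) = -6*a^2 + a*(28 - 2*m) + 4*m^2 - 12*m - 16
(4) = 28*y^3 + 139*y^2 + 72*y - 144
(5) = 4*c + 20*w^2 + w*(5*c + 16)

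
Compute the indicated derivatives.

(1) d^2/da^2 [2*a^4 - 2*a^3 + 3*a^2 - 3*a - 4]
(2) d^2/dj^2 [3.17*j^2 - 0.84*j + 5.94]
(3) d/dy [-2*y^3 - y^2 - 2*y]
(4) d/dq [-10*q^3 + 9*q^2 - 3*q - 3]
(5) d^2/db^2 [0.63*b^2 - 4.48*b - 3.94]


(1) = 24*a^2 - 12*a + 6
(2) = 6.34000000000000
(3) = -6*y^2 - 2*y - 2
(4) = -30*q^2 + 18*q - 3
(5) = 1.26000000000000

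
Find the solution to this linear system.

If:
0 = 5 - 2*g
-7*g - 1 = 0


Then:
No Solution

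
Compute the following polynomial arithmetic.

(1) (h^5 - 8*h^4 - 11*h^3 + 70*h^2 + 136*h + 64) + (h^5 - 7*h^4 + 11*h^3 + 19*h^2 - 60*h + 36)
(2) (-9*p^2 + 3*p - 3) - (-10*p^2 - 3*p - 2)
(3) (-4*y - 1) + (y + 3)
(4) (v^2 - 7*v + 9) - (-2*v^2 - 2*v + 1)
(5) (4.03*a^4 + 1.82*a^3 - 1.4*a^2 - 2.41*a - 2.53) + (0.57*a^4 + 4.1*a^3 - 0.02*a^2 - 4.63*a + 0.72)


(1) = 2*h^5 - 15*h^4 + 89*h^2 + 76*h + 100
(2) = p^2 + 6*p - 1
(3) = 2 - 3*y
(4) = 3*v^2 - 5*v + 8
(5) = 4.6*a^4 + 5.92*a^3 - 1.42*a^2 - 7.04*a - 1.81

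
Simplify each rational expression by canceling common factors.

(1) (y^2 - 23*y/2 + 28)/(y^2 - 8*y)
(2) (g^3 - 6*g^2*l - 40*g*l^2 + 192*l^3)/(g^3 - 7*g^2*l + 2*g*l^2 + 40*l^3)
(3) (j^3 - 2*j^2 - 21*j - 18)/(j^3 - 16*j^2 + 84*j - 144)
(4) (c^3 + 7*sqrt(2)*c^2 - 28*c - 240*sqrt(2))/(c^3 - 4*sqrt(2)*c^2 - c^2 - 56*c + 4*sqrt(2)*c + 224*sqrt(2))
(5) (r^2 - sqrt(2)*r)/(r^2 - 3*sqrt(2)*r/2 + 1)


(1) = (2*y - 7)/(2*y)
(2) = (g^2 - 2*g*l - 48*l^2)/(g^2 - 3*g*l - 10*l^2)
(3) = (j^2 + 4*j + 3)/(j^2 - 10*j + 24)
(4) = (c^2 + 11*sqrt(2)*c + 60)/(c^2 - c - 56)
(5) = 2*r/(2*r - sqrt(2))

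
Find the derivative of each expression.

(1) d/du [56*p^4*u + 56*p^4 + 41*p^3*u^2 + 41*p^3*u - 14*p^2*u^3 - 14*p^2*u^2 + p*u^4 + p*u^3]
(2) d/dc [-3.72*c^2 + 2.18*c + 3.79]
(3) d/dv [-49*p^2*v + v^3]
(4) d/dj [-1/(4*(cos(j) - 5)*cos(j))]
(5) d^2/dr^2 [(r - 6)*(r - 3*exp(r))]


(1) = p*(56*p^3 + 82*p^2*u + 41*p^2 - 42*p*u^2 - 28*p*u + 4*u^3 + 3*u^2)
(2) = 2.18 - 7.44*c
(3) = -49*p^2 + 3*v^2
(4) = (5 - 2*cos(j))*sin(j)/(4*(cos(j) - 5)^2*cos(j)^2)
(5) = -3*r*exp(r) + 12*exp(r) + 2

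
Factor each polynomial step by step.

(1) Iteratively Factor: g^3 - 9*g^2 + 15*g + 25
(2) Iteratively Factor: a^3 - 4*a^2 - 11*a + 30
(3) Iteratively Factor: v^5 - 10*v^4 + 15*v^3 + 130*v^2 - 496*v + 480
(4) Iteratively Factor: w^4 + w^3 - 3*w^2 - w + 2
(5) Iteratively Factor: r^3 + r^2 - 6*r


(1) = (g - 5)*(g^2 - 4*g - 5) = (g - 5)*(g + 1)*(g - 5)
(2) = (a - 2)*(a^2 - 2*a - 15) = (a - 5)*(a - 2)*(a + 3)
(3) = (v - 2)*(v^4 - 8*v^3 - v^2 + 128*v - 240) = (v - 5)*(v - 2)*(v^3 - 3*v^2 - 16*v + 48) = (v - 5)*(v - 4)*(v - 2)*(v^2 + v - 12) = (v - 5)*(v - 4)*(v - 3)*(v - 2)*(v + 4)
(4) = (w + 2)*(w^3 - w^2 - w + 1) = (w + 1)*(w + 2)*(w^2 - 2*w + 1) = (w - 1)*(w + 1)*(w + 2)*(w - 1)
(5) = (r - 2)*(r^2 + 3*r) = (r - 2)*(r + 3)*(r)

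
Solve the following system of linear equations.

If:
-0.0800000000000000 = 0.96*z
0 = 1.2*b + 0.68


Then:
b = -0.57
z = -0.08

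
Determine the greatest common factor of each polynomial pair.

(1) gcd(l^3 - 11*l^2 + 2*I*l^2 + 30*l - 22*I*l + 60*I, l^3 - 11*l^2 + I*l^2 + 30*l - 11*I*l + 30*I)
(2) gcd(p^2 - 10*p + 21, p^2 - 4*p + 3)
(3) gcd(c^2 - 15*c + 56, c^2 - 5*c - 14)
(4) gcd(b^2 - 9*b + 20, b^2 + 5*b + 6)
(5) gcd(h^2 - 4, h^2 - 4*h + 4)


(1) = gcd((l - 6)*(l - 5)*(l + 2*I), (l - 6)*(l - 5)*(l + I)) = l^2 - 11*l + 30
(2) = gcd((p - 7)*(p - 3), (p - 3)*(p - 1)) = p - 3
(3) = gcd((c - 8)*(c - 7), (c - 7)*(c + 2)) = c - 7
(4) = 1
(5) = gcd((h - 2)*(h + 2), (h - 2)^2) = h - 2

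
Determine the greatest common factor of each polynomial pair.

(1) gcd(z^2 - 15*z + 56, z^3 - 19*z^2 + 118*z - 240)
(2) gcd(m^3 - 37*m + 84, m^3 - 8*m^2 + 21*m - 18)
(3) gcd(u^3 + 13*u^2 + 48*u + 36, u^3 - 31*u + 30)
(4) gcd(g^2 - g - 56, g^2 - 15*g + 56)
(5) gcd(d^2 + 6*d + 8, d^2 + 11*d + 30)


(1) = gcd((z - 8)*(z - 7), (z - 8)*(z - 6)*(z - 5)) = z - 8
(2) = m - 3
(3) = u + 6
(4) = g - 8
(5) = gcd((d + 2)*(d + 4), (d + 5)*(d + 6)) = 1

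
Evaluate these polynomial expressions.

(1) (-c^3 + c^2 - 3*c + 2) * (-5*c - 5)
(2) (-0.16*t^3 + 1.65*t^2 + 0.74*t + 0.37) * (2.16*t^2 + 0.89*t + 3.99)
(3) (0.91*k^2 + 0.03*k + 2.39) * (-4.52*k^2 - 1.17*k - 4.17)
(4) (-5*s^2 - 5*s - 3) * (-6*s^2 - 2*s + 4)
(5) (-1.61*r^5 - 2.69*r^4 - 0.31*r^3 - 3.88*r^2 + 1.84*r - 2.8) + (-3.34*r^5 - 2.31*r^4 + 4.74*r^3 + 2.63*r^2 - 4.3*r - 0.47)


(1) = 5*c^4 + 10*c^2 + 5*c - 10
(2) = -0.3456*t^5 + 3.4216*t^4 + 2.4285*t^3 + 8.0413*t^2 + 3.2819*t + 1.4763
(3) = -4.1132*k^4 - 1.2003*k^3 - 14.6326*k^2 - 2.9214*k - 9.9663
(4) = 30*s^4 + 40*s^3 + 8*s^2 - 14*s - 12
(5) = -4.95*r^5 - 5.0*r^4 + 4.43*r^3 - 1.25*r^2 - 2.46*r - 3.27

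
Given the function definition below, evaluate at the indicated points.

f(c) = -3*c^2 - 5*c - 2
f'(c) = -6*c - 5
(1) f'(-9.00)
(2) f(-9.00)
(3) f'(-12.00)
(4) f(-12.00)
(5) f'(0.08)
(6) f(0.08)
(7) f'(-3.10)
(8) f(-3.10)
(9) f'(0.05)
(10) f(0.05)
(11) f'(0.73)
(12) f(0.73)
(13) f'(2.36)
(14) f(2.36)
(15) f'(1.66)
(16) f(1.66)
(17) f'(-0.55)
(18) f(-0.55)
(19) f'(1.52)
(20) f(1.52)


(1) = 49.00
(2) = -200.00
(3) = 67.00
(4) = -374.00
(5) = -5.48
(6) = -2.42
(7) = 13.60
(8) = -15.33
(9) = -5.30
(10) = -2.26
(11) = -9.38
(12) = -7.25
(13) = -19.16
(14) = -30.51
(15) = -14.96
(16) = -18.57
(17) = -1.70
(18) = -0.16
(19) = -14.12
(20) = -16.53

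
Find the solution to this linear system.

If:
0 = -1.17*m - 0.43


Then:
m = -0.37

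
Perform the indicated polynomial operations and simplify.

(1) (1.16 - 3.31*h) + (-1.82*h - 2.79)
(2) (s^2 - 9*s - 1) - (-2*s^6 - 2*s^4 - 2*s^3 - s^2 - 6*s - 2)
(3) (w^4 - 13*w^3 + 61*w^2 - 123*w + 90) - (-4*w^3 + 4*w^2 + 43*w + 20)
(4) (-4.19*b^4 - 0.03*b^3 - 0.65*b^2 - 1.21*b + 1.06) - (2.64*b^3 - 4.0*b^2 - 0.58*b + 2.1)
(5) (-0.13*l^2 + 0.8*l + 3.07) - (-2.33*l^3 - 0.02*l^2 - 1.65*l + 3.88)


(1) = -5.13*h - 1.63
(2) = 2*s^6 + 2*s^4 + 2*s^3 + 2*s^2 - 3*s + 1
(3) = w^4 - 9*w^3 + 57*w^2 - 166*w + 70
(4) = -4.19*b^4 - 2.67*b^3 + 3.35*b^2 - 0.63*b - 1.04
(5) = 2.33*l^3 - 0.11*l^2 + 2.45*l - 0.81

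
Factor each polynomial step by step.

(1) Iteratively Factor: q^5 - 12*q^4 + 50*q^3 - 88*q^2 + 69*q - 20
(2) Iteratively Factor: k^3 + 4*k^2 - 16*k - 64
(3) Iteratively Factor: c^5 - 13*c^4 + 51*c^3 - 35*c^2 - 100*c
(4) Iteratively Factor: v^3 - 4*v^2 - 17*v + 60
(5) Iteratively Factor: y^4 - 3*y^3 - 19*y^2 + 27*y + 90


(1) = (q - 1)*(q^4 - 11*q^3 + 39*q^2 - 49*q + 20) = (q - 1)^2*(q^3 - 10*q^2 + 29*q - 20) = (q - 4)*(q - 1)^2*(q^2 - 6*q + 5) = (q - 4)*(q - 1)^3*(q - 5)
(2) = (k + 4)*(k^2 - 16) = (k + 4)^2*(k - 4)
(3) = (c - 5)*(c^4 - 8*c^3 + 11*c^2 + 20*c) = (c - 5)^2*(c^3 - 3*c^2 - 4*c) = (c - 5)^2*(c + 1)*(c^2 - 4*c) = (c - 5)^2*(c - 4)*(c + 1)*(c)
(4) = (v - 5)*(v^2 + v - 12) = (v - 5)*(v + 4)*(v - 3)
(5) = (y - 5)*(y^3 + 2*y^2 - 9*y - 18) = (y - 5)*(y + 2)*(y^2 - 9) = (y - 5)*(y - 3)*(y + 2)*(y + 3)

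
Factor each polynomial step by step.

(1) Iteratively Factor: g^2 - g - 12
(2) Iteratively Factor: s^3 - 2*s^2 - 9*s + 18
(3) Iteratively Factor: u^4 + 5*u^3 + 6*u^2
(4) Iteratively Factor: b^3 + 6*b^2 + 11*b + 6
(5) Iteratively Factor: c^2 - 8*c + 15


(1) = (g + 3)*(g - 4)
(2) = (s - 3)*(s^2 + s - 6) = (s - 3)*(s - 2)*(s + 3)
(3) = (u)*(u^3 + 5*u^2 + 6*u) = u^2*(u^2 + 5*u + 6) = u^2*(u + 2)*(u + 3)
(4) = (b + 1)*(b^2 + 5*b + 6) = (b + 1)*(b + 2)*(b + 3)
(5) = (c - 5)*(c - 3)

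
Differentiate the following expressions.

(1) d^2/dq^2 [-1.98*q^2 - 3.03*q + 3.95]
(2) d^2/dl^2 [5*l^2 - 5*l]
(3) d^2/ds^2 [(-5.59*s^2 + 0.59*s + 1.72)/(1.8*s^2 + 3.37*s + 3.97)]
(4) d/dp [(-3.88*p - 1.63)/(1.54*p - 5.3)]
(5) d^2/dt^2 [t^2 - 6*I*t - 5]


(1) = -3.96000000000000
(2) = 10
(3) = (71.64108*s^3 + 273.11364*s^2 + 37.30428*s - 177.508468)/(5.832*s^6 + 32.7564*s^5 + 99.91566*s^4 + 182.764873*s^3 + 220.369539*s^2 + 159.342699*s + 62.570773)
(4) = (35.534268*p - 122.29326)/(1.54*p - 5.3)^3
(5) = 2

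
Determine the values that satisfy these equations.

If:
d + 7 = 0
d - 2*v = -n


Then:
d = -7
n = 2*v + 7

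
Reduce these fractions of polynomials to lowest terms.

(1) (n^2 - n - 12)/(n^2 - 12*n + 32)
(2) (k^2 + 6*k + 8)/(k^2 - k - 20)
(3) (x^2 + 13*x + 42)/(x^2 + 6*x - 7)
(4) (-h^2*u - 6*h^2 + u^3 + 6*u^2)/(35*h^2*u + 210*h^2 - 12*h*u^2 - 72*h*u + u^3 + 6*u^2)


(1) = (n + 3)/(n - 8)
(2) = (k + 2)/(k - 5)
(3) = (x + 6)/(x - 1)
(4) = (-h^2 + u^2)/(35*h^2 - 12*h*u + u^2)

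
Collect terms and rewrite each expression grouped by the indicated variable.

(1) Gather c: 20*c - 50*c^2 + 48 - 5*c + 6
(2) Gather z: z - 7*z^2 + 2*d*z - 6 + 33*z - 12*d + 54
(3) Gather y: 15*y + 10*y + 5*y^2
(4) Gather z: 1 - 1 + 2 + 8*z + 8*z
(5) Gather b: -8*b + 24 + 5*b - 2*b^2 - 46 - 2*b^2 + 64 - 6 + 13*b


(1) = -50*c^2 + 15*c + 54
(2) = -12*d - 7*z^2 + z*(2*d + 34) + 48
(3) = 5*y^2 + 25*y
(4) = 16*z + 2
(5) = -4*b^2 + 10*b + 36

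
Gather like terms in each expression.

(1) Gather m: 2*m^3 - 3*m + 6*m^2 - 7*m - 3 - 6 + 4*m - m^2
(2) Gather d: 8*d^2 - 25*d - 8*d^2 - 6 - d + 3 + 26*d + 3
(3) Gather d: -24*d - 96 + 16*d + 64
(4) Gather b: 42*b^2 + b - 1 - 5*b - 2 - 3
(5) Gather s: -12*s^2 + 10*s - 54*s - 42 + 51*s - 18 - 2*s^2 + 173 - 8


(1) = 2*m^3 + 5*m^2 - 6*m - 9
(2) = 0
(3) = -8*d - 32
(4) = 42*b^2 - 4*b - 6
(5) = -14*s^2 + 7*s + 105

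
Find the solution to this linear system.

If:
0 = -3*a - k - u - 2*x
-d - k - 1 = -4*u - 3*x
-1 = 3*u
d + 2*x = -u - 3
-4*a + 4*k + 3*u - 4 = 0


Then:
a = -7/24
d = -35/12
k = 23/24
u = -1/3
x = 1/8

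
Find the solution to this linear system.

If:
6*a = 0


Then:
a = 0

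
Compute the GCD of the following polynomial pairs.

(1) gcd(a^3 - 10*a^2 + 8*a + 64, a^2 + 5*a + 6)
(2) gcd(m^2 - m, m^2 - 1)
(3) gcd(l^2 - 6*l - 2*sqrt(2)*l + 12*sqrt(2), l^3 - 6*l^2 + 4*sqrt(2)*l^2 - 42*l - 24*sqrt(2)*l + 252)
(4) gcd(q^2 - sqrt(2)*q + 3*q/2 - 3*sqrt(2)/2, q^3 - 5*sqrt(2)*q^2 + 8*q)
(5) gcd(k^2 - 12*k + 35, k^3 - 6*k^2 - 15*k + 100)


(1) = a + 2
(2) = m - 1
(3) = l - 6
(4) = q - sqrt(2)
(5) = k - 5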